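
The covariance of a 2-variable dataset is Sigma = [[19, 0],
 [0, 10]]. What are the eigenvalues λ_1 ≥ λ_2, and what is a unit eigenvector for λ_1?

Step 1 — characteristic polynomial of 2×2 Sigma:
  det(Sigma - λI) = λ² - trace · λ + det = 0.
  trace = 19 + 10 = 29, det = 19·10 - (0)² = 190.
Step 2 — discriminant:
  Δ = trace² - 4·det = 841 - 760 = 81.
Step 3 — eigenvalues:
  λ = (trace ± √Δ)/2 = (29 ± 9)/2,
  λ_1 = 19,  λ_2 = 10.

Step 4 — unit eigenvector for λ_1: Sigma is diagonal, so its eigenvectors are the coordinate axes. λ_1 = 19 is the diagonal entry on the first coordinate axis, hence
  v_1 = (1, 0) (||v_1|| = 1).

λ_1 = 19,  λ_2 = 10;  v_1 ≈ (1, 0)


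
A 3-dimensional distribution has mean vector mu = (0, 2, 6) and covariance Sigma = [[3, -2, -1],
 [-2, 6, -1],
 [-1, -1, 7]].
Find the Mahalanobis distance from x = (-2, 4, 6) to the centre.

Step 1 — centre the observation: (x - mu) = (-2, 2, 0).

Step 2 — invert Sigma (cofactor / det for 3×3, or solve directly):
  Sigma^{-1} = [[0.4824, 0.1765, 0.0941],
 [0.1765, 0.2353, 0.0588],
 [0.0941, 0.0588, 0.1647]].

Step 3 — form the quadratic (x - mu)^T · Sigma^{-1} · (x - mu):
  Sigma^{-1} · (x - mu) = (-0.6118, 0.1176, -0.0706).
  (x - mu)^T · [Sigma^{-1} · (x - mu)] = (-2)·(-0.6118) + (2)·(0.1176) + (0)·(-0.0706) = 1.4588.

Step 4 — take square root: d = √(1.4588) ≈ 1.2078.

d(x, mu) = √(1.4588) ≈ 1.2078


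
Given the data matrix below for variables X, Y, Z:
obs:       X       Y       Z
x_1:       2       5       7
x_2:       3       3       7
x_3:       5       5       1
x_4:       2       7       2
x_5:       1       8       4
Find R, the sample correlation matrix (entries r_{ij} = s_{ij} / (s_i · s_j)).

Step 1 — column means:
  mean(X) = (2 + 3 + 5 + 2 + 1) / 5 = 13/5 = 2.6
  mean(Y) = (5 + 3 + 5 + 7 + 8) / 5 = 28/5 = 5.6
  mean(Z) = (7 + 7 + 1 + 2 + 4) / 5 = 21/5 = 4.2

Step 2 — sample variances and covariances s[i,j] = (1/(n-1)) · Σ_k (x_{k,i} - mean_i) · (x_{k,j} - mean_j), with n-1 = 4:
  s[X,X] = ((-0.6)·(-0.6) + (0.4)·(0.4) + (2.4)·(2.4) + (-0.6)·(-0.6) + (-1.6)·(-1.6)) / 4 = 9.2/4 = 2.3
  s[X,Y] = ((-0.6)·(-0.6) + (0.4)·(-2.6) + (2.4)·(-0.6) + (-0.6)·(1.4) + (-1.6)·(2.4)) / 4 = -6.8/4 = -1.7
  s[X,Z] = ((-0.6)·(2.8) + (0.4)·(2.8) + (2.4)·(-3.2) + (-0.6)·(-2.2) + (-1.6)·(-0.2)) / 4 = -6.6/4 = -1.65
  s[Y,Y] = ((-0.6)·(-0.6) + (-2.6)·(-2.6) + (-0.6)·(-0.6) + (1.4)·(1.4) + (2.4)·(2.4)) / 4 = 15.2/4 = 3.8
  s[Y,Z] = ((-0.6)·(2.8) + (-2.6)·(2.8) + (-0.6)·(-3.2) + (1.4)·(-2.2) + (2.4)·(-0.2)) / 4 = -10.6/4 = -2.65
  s[Z,Z] = ((2.8)·(2.8) + (2.8)·(2.8) + (-3.2)·(-3.2) + (-2.2)·(-2.2) + (-0.2)·(-0.2)) / 4 = 30.8/4 = 7.7
  Sample standard deviations s_i = √(s[i,i]):
  s(X) = √(2.3) = 1.5166
  s(Y) = √(3.8) = 1.9494
  s(Z) = √(7.7) = 2.7749

Step 3 — r_{ij} = s_{ij} / (s_i · s_j):
  r[X,X] = 1 (diagonal).
  r[X,Y] = -1.7 / (1.5166 · 1.9494) = -1.7 / 2.9563 = -0.575
  r[X,Z] = -1.65 / (1.5166 · 2.7749) = -1.65 / 4.2083 = -0.3921
  r[Y,Y] = 1 (diagonal).
  r[Y,Z] = -2.65 / (1.9494 · 2.7749) = -2.65 / 5.4093 = -0.4899
  r[Z,Z] = 1 (diagonal).

R is symmetric with unit diagonal. Assembling:

R = [[1, -0.575, -0.3921],
 [-0.575, 1, -0.4899],
 [-0.3921, -0.4899, 1]]


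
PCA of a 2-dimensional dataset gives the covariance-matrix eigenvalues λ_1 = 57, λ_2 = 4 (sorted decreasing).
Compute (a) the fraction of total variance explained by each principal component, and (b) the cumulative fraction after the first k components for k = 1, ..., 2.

Step 1 — total variance = trace(Sigma) = Σ λ_i = 57 + 4 = 61.

Step 2 — fraction explained by component i = λ_i / Σ λ:
  PC1: 57/61 = 0.9344
  PC2: 4/61 = 0.0656

Step 3 — cumulative fraction after k components = (λ_1 + ... + λ_k) / Σ λ:
  k = 1: 57/61 = 0.9344
  k = 2: (57 + 4)/61 = 61/61 = 1

Summary (fraction, with percent):

explained: PC1 0.9344 (93.44%), PC2 0.0656 (6.56%);  cumulative: 0.9344, 1


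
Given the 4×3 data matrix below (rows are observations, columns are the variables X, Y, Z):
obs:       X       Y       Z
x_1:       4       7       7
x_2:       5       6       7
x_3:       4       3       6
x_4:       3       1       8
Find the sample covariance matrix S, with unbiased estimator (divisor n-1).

Step 1 — column means:
  mean(X) = (4 + 5 + 4 + 3) / 4 = 16/4 = 4
  mean(Y) = (7 + 6 + 3 + 1) / 4 = 17/4 = 4.25
  mean(Z) = (7 + 7 + 6 + 8) / 4 = 28/4 = 7

Step 2 — sample covariance S[i,j] = (1/(n-1)) · Σ_k (x_{k,i} - mean_i) · (x_{k,j} - mean_j), with n-1 = 3.
  S[X,X] = ((0)·(0) + (1)·(1) + (0)·(0) + (-1)·(-1)) / 3 = 2/3 = 0.6667
  S[X,Y] = ((0)·(2.75) + (1)·(1.75) + (0)·(-1.25) + (-1)·(-3.25)) / 3 = 5/3 = 1.6667
  S[X,Z] = ((0)·(0) + (1)·(0) + (0)·(-1) + (-1)·(1)) / 3 = -1/3 = -0.3333
  S[Y,Y] = ((2.75)·(2.75) + (1.75)·(1.75) + (-1.25)·(-1.25) + (-3.25)·(-3.25)) / 3 = 22.75/3 = 7.5833
  S[Y,Z] = ((2.75)·(0) + (1.75)·(0) + (-1.25)·(-1) + (-3.25)·(1)) / 3 = -2/3 = -0.6667
  S[Z,Z] = ((0)·(0) + (0)·(0) + (-1)·(-1) + (1)·(1)) / 3 = 2/3 = 0.6667

S is symmetric (S[j,i] = S[i,j]). Assembling:

S = [[0.6667, 1.6667, -0.3333],
 [1.6667, 7.5833, -0.6667],
 [-0.3333, -0.6667, 0.6667]]


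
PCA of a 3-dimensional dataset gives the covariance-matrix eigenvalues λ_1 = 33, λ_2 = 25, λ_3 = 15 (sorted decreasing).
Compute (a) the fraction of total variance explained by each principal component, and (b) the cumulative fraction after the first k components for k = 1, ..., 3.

Step 1 — total variance = trace(Sigma) = Σ λ_i = 33 + 25 + 15 = 73.

Step 2 — fraction explained by component i = λ_i / Σ λ:
  PC1: 33/73 = 0.4521
  PC2: 25/73 = 0.3425
  PC3: 15/73 = 0.2055

Step 3 — cumulative fraction after k components = (λ_1 + ... + λ_k) / Σ λ:
  k = 1: 33/73 = 0.4521
  k = 2: (33 + 25)/73 = 58/73 = 0.7945
  k = 3: (33 + 25 + 15)/73 = 73/73 = 1

Summary (fraction, with percent):

explained: PC1 0.4521 (45.21%), PC2 0.3425 (34.25%), PC3 0.2055 (20.55%);  cumulative: 0.4521, 0.7945, 1


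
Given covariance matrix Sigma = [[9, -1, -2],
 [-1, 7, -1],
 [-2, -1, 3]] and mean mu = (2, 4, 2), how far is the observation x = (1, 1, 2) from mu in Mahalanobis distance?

Step 1 — centre the observation: (x - mu) = (-1, -3, 0).

Step 2 — invert Sigma (cofactor / det for 3×3, or solve directly):
  Sigma^{-1} = [[0.1379, 0.0345, 0.1034],
 [0.0345, 0.1586, 0.0759],
 [0.1034, 0.0759, 0.4276]].

Step 3 — form the quadratic (x - mu)^T · Sigma^{-1} · (x - mu):
  Sigma^{-1} · (x - mu) = (-0.2414, -0.5103, -0.331).
  (x - mu)^T · [Sigma^{-1} · (x - mu)] = (-1)·(-0.2414) + (-3)·(-0.5103) + (0)·(-0.331) = 1.7724.

Step 4 — take square root: d = √(1.7724) ≈ 1.3313.

d(x, mu) = √(1.7724) ≈ 1.3313


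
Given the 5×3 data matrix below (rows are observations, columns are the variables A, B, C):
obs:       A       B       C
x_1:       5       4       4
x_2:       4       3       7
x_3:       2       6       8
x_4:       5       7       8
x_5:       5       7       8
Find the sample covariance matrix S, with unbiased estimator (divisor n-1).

Step 1 — column means:
  mean(A) = (5 + 4 + 2 + 5 + 5) / 5 = 21/5 = 4.2
  mean(B) = (4 + 3 + 6 + 7 + 7) / 5 = 27/5 = 5.4
  mean(C) = (4 + 7 + 8 + 8 + 8) / 5 = 35/5 = 7

Step 2 — sample covariance S[i,j] = (1/(n-1)) · Σ_k (x_{k,i} - mean_i) · (x_{k,j} - mean_j), with n-1 = 4.
  S[A,A] = ((0.8)·(0.8) + (-0.2)·(-0.2) + (-2.2)·(-2.2) + (0.8)·(0.8) + (0.8)·(0.8)) / 4 = 6.8/4 = 1.7
  S[A,B] = ((0.8)·(-1.4) + (-0.2)·(-2.4) + (-2.2)·(0.6) + (0.8)·(1.6) + (0.8)·(1.6)) / 4 = 0.6/4 = 0.15
  S[A,C] = ((0.8)·(-3) + (-0.2)·(0) + (-2.2)·(1) + (0.8)·(1) + (0.8)·(1)) / 4 = -3/4 = -0.75
  S[B,B] = ((-1.4)·(-1.4) + (-2.4)·(-2.4) + (0.6)·(0.6) + (1.6)·(1.6) + (1.6)·(1.6)) / 4 = 13.2/4 = 3.3
  S[B,C] = ((-1.4)·(-3) + (-2.4)·(0) + (0.6)·(1) + (1.6)·(1) + (1.6)·(1)) / 4 = 8/4 = 2
  S[C,C] = ((-3)·(-3) + (0)·(0) + (1)·(1) + (1)·(1) + (1)·(1)) / 4 = 12/4 = 3

S is symmetric (S[j,i] = S[i,j]). Assembling:

S = [[1.7, 0.15, -0.75],
 [0.15, 3.3, 2],
 [-0.75, 2, 3]]


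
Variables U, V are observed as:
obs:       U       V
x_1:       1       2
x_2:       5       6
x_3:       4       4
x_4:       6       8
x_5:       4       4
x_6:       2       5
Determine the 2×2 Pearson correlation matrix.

Step 1 — column means:
  mean(U) = (1 + 5 + 4 + 6 + 4 + 2) / 6 = 22/6 = 3.6667
  mean(V) = (2 + 6 + 4 + 8 + 4 + 5) / 6 = 29/6 = 4.8333

Step 2 — sample variances and covariances s[i,j] = (1/(n-1)) · Σ_k (x_{k,i} - mean_i) · (x_{k,j} - mean_j), with n-1 = 5:
  s[U,U] = ((-2.6667)·(-2.6667) + (1.3333)·(1.3333) + (0.3333)·(0.3333) + (2.3333)·(2.3333) + (0.3333)·(0.3333) + (-1.6667)·(-1.6667)) / 5 = 17.3333/5 = 3.4667
  s[U,V] = ((-2.6667)·(-2.8333) + (1.3333)·(1.1667) + (0.3333)·(-0.8333) + (2.3333)·(3.1667) + (0.3333)·(-0.8333) + (-1.6667)·(0.1667)) / 5 = 15.6667/5 = 3.1333
  s[V,V] = ((-2.8333)·(-2.8333) + (1.1667)·(1.1667) + (-0.8333)·(-0.8333) + (3.1667)·(3.1667) + (-0.8333)·(-0.8333) + (0.1667)·(0.1667)) / 5 = 20.8333/5 = 4.1667
  Sample standard deviations s_i = √(s[i,i]):
  s(U) = √(3.4667) = 1.8619
  s(V) = √(4.1667) = 2.0412

Step 3 — r_{ij} = s_{ij} / (s_i · s_j):
  r[U,U] = 1 (diagonal).
  r[U,V] = 3.1333 / (1.8619 · 2.0412) = 3.1333 / 3.8006 = 0.8244
  r[V,V] = 1 (diagonal).

R is symmetric with unit diagonal. Assembling:

R = [[1, 0.8244],
 [0.8244, 1]]


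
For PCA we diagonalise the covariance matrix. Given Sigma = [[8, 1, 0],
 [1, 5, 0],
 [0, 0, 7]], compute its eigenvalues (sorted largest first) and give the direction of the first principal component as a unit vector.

Step 1 — characteristic polynomial p(λ) = det(λI - Sigma) = λ³ - tr·λ² + c_1·λ - det, where tr = trace, c_1 = sum of the principal 2×2 minors, det = det(Sigma):
  tr = 8 + 5 + 7 = 20,
  c_1 = (8·5 - (1)²) + (8·7 - (0)²) + (5·7 - (0)²) = 39 + 56 + 35 = 130,
  det = 8·(5·7 - (0)²) - (1)·((1)·7 - (0)·(0)) + (0)·((1)·(0) - 5·(0)) = 8·(35) - (1)·(7) + (0)·(0) = 273.
  So p(λ) = λ³ - 20λ² + 130λ - 273.
Step 2 — look for an integer root (rational root theorem: any rational root is an integer divisor of 273). Testing λ = 7:
  p(7) = 343 - 980 + 910 - 273 = 0  ✓
  Dividing out (λ - 7): p(λ) = (λ - 7)(λ² - 13λ + 39).
Step 3 — remaining eigenvalues from the quadratic λ² - 13λ + 39 = 0:
  Δ = 13² - 4·39 = 169 - 156 = 13,  λ = (13 ± √13)/2 = (13 ± 3.6056)/2 ≈ 8.3028 or 4.6972.
  Sorted: λ_1 = 8.3028,  λ_2 = 7,  λ_3 = 4.6972  (check: sum = 20 = tr ✓).

Step 4 — unit eigenvector for λ_1 ≈ 8.3028: v spans the null space of (Sigma - λ_1 I), whose rows are
  r_1 = (-0.3028, 1, 0),  r_2 = (1, -3.3028, 0),  r_3 = (0, 0, -1.3028).
  v is orthogonal to every row, so take v ∝ r_1 × r_3 = ((1)·(-1.3028) - (0)·(0), (0)·(0) - (-0.3028)·(-1.3028), (-0.3028)·(0) - (1)·(0)) ≈ (-1.3028, -0.3944, 0).
  Rescale (multiply by -1 so the first nonzero entry is positive): u = (1.3028, 0.3944, 0).
  ||u|| = √((1.3028)² + (0.3944)² + (0)²) = √(1.8528) ≈ 1.3612,  v_1 = u/||u|| ≈ (0.9571, 0.2898, 0) (||v_1|| = 1).

λ_1 = 8.3028,  λ_2 = 7,  λ_3 = 4.6972;  v_1 ≈ (0.9571, 0.2898, 0)


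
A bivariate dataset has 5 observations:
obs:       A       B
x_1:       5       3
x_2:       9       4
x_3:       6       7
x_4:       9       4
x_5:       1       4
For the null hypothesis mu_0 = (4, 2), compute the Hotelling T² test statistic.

Step 1 — sample mean vector:
  mean(A) = (5 + 9 + 6 + 9 + 1) / 5 = 30/5 = 6
  mean(B) = (3 + 4 + 7 + 4 + 4) / 5 = 22/5 = 4.4
  x̄ = (6, 4.4),  deviation x̄ - mu_0 = (6, 4.4) - (4, 2) = (2, 2.4).

Step 2 — sample covariance matrix, S[i,j] = (1/(n-1)) · Σ_k (x_{k,i} - mean_i) · (x_{k,j} - mean_j), divisor n-1 = 4:
  S[A,A] = ((-1)·(-1) + (3)·(3) + (0)·(0) + (3)·(3) + (-5)·(-5)) / 4 = 44/4 = 11
  S[A,B] = ((-1)·(-1.4) + (3)·(-0.4) + (0)·(2.6) + (3)·(-0.4) + (-5)·(-0.4)) / 4 = 1/4 = 0.25
  S[B,B] = ((-1.4)·(-1.4) + (-0.4)·(-0.4) + (2.6)·(2.6) + (-0.4)·(-0.4) + (-0.4)·(-0.4)) / 4 = 9.2/4 = 2.3
  S = [[11, 0.25],
 [0.25, 2.3]].

Step 3 — invert S. det(S) = 11·2.3 - (0.25)² = 25.2375.
  S^{-1} = (1/det) · [[d, -b], [-b, a]] = [[0.0911, -0.0099],
 [-0.0099, 0.4359]].

Step 4 — quadratic form (x̄ - mu_0)^T · S^{-1} · (x̄ - mu_0):
  S^{-1} · (x̄ - mu_0) = (0.1585, 1.0263),
  (x̄ - mu_0)^T · [...] = (2)·(0.1585) + (2.4)·(1.0263) = 2.78.

Step 5 — scale by n: T² = 5 · 2.78 = 13.9.

T² ≈ 13.9


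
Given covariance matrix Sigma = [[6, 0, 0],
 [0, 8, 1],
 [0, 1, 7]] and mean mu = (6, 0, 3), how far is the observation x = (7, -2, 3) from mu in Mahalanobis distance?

Step 1 — centre the observation: (x - mu) = (1, -2, 0).

Step 2 — invert Sigma (cofactor / det for 3×3, or solve directly):
  Sigma^{-1} = [[0.1667, 0, 0],
 [0, 0.1273, -0.0182],
 [0, -0.0182, 0.1455]].

Step 3 — form the quadratic (x - mu)^T · Sigma^{-1} · (x - mu):
  Sigma^{-1} · (x - mu) = (0.1667, -0.2545, 0.0364).
  (x - mu)^T · [Sigma^{-1} · (x - mu)] = (1)·(0.1667) + (-2)·(-0.2545) + (0)·(0.0364) = 0.6758.

Step 4 — take square root: d = √(0.6758) ≈ 0.822.

d(x, mu) = √(0.6758) ≈ 0.822


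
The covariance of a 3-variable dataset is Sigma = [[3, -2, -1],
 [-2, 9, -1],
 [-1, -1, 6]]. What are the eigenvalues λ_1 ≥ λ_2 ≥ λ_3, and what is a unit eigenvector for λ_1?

Step 1 — characteristic polynomial p(λ) = det(λI - Sigma) = λ³ - tr·λ² + c_1·λ - det, where tr = trace, c_1 = sum of the principal 2×2 minors, det = det(Sigma):
  tr = 3 + 9 + 6 = 18,
  c_1 = (3·9 - (-2)²) + (3·6 - (-1)²) + (9·6 - (-1)²) = 23 + 17 + 53 = 93,
  det = 3·(9·6 - (-1)²) - (-2)·((-2)·6 - (-1)·(-1)) + (-1)·((-2)·(-1) - 9·(-1)) = 3·(53) - (-2)·(-13) + (-1)·(11) = 122.
  So p(λ) = λ³ - 18λ² + 93λ - 122.
Step 2 — look for an integer root (rational root theorem: any rational root is an integer divisor of 122). Testing λ = 2:
  p(2) = 8 - 72 + 186 - 122 = 0  ✓
  Dividing out (λ - 2): p(λ) = (λ - 2)(λ² - 16λ + 61).
Step 3 — remaining eigenvalues from the quadratic λ² - 16λ + 61 = 0:
  Δ = 16² - 4·61 = 256 - 244 = 12,  λ = (16 ± √12)/2 = (16 ± 3.4641)/2 ≈ 9.7321 or 6.2679.
  Sorted: λ_1 = 9.7321,  λ_2 = 6.2679,  λ_3 = 2  (check: sum = 18 = tr ✓).

Step 4 — unit eigenvector for λ_1 ≈ 9.7321: v spans the null space of (Sigma - λ_1 I), whose rows are
  r_1 = (-6.7321, -2, -1),  r_2 = (-2, -0.7321, -1),  r_3 = (-1, -1, -3.7321).
  v is orthogonal to every row, so take v ∝ r_1 × r_2 = ((-2)·(-1) - (-1)·(-0.7321), (-1)·(-2) - (-6.7321)·(-1), (-6.7321)·(-0.7321) - (-2)·(-2)) ≈ (1.2679, -4.7321, 0.9282).
  Let u = (1.2679, -4.7321, 0.9282).
  ||u|| = √((1.2679)² + (-4.7321)² + (0.9282)²) = √(24.8616) ≈ 4.9861,  v_1 = u/||u|| ≈ (0.2543, -0.949, 0.1862) (||v_1|| = 1).

λ_1 = 9.7321,  λ_2 = 6.2679,  λ_3 = 2;  v_1 ≈ (0.2543, -0.949, 0.1862)


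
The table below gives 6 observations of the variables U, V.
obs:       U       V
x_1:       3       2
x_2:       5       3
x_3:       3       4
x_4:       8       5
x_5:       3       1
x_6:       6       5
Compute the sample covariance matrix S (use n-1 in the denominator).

Step 1 — column means:
  mean(U) = (3 + 5 + 3 + 8 + 3 + 6) / 6 = 28/6 = 4.6667
  mean(V) = (2 + 3 + 4 + 5 + 1 + 5) / 6 = 20/6 = 3.3333

Step 2 — sample covariance S[i,j] = (1/(n-1)) · Σ_k (x_{k,i} - mean_i) · (x_{k,j} - mean_j), with n-1 = 5.
  S[U,U] = ((-1.6667)·(-1.6667) + (0.3333)·(0.3333) + (-1.6667)·(-1.6667) + (3.3333)·(3.3333) + (-1.6667)·(-1.6667) + (1.3333)·(1.3333)) / 5 = 21.3333/5 = 4.2667
  S[U,V] = ((-1.6667)·(-1.3333) + (0.3333)·(-0.3333) + (-1.6667)·(0.6667) + (3.3333)·(1.6667) + (-1.6667)·(-2.3333) + (1.3333)·(1.6667)) / 5 = 12.6667/5 = 2.5333
  S[V,V] = ((-1.3333)·(-1.3333) + (-0.3333)·(-0.3333) + (0.6667)·(0.6667) + (1.6667)·(1.6667) + (-2.3333)·(-2.3333) + (1.6667)·(1.6667)) / 5 = 13.3333/5 = 2.6667

S is symmetric (S[j,i] = S[i,j]). Assembling:

S = [[4.2667, 2.5333],
 [2.5333, 2.6667]]


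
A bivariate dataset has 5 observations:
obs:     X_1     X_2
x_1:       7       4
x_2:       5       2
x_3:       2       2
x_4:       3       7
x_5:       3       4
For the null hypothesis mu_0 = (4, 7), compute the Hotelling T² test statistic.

Step 1 — sample mean vector:
  mean(X_1) = (7 + 5 + 2 + 3 + 3) / 5 = 20/5 = 4
  mean(X_2) = (4 + 2 + 2 + 7 + 4) / 5 = 19/5 = 3.8
  x̄ = (4, 3.8),  deviation x̄ - mu_0 = (4, 3.8) - (4, 7) = (0, -3.2).

Step 2 — sample covariance matrix, S[i,j] = (1/(n-1)) · Σ_k (x_{k,i} - mean_i) · (x_{k,j} - mean_j), divisor n-1 = 4:
  S[X_1,X_1] = ((3)·(3) + (1)·(1) + (-2)·(-2) + (-1)·(-1) + (-1)·(-1)) / 4 = 16/4 = 4
  S[X_1,X_2] = ((3)·(0.2) + (1)·(-1.8) + (-2)·(-1.8) + (-1)·(3.2) + (-1)·(0.2)) / 4 = -1/4 = -0.25
  S[X_2,X_2] = ((0.2)·(0.2) + (-1.8)·(-1.8) + (-1.8)·(-1.8) + (3.2)·(3.2) + (0.2)·(0.2)) / 4 = 16.8/4 = 4.2
  S = [[4, -0.25],
 [-0.25, 4.2]].

Step 3 — invert S. det(S) = 4·4.2 - (-0.25)² = 16.7375.
  S^{-1} = (1/det) · [[d, -b], [-b, a]] = [[0.2509, 0.0149],
 [0.0149, 0.239]].

Step 4 — quadratic form (x̄ - mu_0)^T · S^{-1} · (x̄ - mu_0):
  S^{-1} · (x̄ - mu_0) = (-0.0478, -0.7647),
  (x̄ - mu_0)^T · [...] = (0)·(-0.0478) + (-3.2)·(-0.7647) = 2.4472.

Step 5 — scale by n: T² = 5 · 2.4472 = 12.236.

T² ≈ 12.236


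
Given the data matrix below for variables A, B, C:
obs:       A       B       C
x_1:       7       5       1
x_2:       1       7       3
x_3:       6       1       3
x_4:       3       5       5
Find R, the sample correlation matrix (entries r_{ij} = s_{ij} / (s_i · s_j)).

Step 1 — column means:
  mean(A) = (7 + 1 + 6 + 3) / 4 = 17/4 = 4.25
  mean(B) = (5 + 7 + 1 + 5) / 4 = 18/4 = 4.5
  mean(C) = (1 + 3 + 3 + 5) / 4 = 12/4 = 3

Step 2 — sample variances and covariances s[i,j] = (1/(n-1)) · Σ_k (x_{k,i} - mean_i) · (x_{k,j} - mean_j), with n-1 = 3:
  s[A,A] = ((2.75)·(2.75) + (-3.25)·(-3.25) + (1.75)·(1.75) + (-1.25)·(-1.25)) / 3 = 22.75/3 = 7.5833
  s[A,B] = ((2.75)·(0.5) + (-3.25)·(2.5) + (1.75)·(-3.5) + (-1.25)·(0.5)) / 3 = -13.5/3 = -4.5
  s[A,C] = ((2.75)·(-2) + (-3.25)·(0) + (1.75)·(0) + (-1.25)·(2)) / 3 = -8/3 = -2.6667
  s[B,B] = ((0.5)·(0.5) + (2.5)·(2.5) + (-3.5)·(-3.5) + (0.5)·(0.5)) / 3 = 19/3 = 6.3333
  s[B,C] = ((0.5)·(-2) + (2.5)·(0) + (-3.5)·(0) + (0.5)·(2)) / 3 = 0/3 = 0
  s[C,C] = ((-2)·(-2) + (0)·(0) + (0)·(0) + (2)·(2)) / 3 = 8/3 = 2.6667
  Sample standard deviations s_i = √(s[i,i]):
  s(A) = √(7.5833) = 2.7538
  s(B) = √(6.3333) = 2.5166
  s(C) = √(2.6667) = 1.633

Step 3 — r_{ij} = s_{ij} / (s_i · s_j):
  r[A,A] = 1 (diagonal).
  r[A,B] = -4.5 / (2.7538 · 2.5166) = -4.5 / 6.9302 = -0.6493
  r[A,C] = -2.6667 / (2.7538 · 1.633) = -2.6667 / 4.4969 = -0.593
  r[B,B] = 1 (diagonal).
  r[B,C] = 0 / (2.5166 · 1.633) = 0 / 4.1096 = 0
  r[C,C] = 1 (diagonal).

R is symmetric with unit diagonal. Assembling:

R = [[1, -0.6493, -0.593],
 [-0.6493, 1, 0],
 [-0.593, 0, 1]]


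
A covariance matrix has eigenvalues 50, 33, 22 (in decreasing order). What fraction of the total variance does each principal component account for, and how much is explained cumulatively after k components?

Step 1 — total variance = trace(Sigma) = Σ λ_i = 50 + 33 + 22 = 105.

Step 2 — fraction explained by component i = λ_i / Σ λ:
  PC1: 50/105 = 0.4762
  PC2: 33/105 = 0.3143
  PC3: 22/105 = 0.2095

Step 3 — cumulative fraction after k components = (λ_1 + ... + λ_k) / Σ λ:
  k = 1: 50/105 = 0.4762
  k = 2: (50 + 33)/105 = 83/105 = 0.7905
  k = 3: (50 + 33 + 22)/105 = 105/105 = 1

Summary (fraction, with percent):

explained: PC1 0.4762 (47.62%), PC2 0.3143 (31.43%), PC3 0.2095 (20.95%);  cumulative: 0.4762, 0.7905, 1


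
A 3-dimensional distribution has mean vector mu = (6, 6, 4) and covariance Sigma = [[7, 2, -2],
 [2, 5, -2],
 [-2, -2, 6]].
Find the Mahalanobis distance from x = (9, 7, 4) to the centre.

Step 1 — centre the observation: (x - mu) = (3, 1, 0).

Step 2 — invert Sigma (cofactor / det for 3×3, or solve directly):
  Sigma^{-1} = [[0.1688, -0.0519, 0.039],
 [-0.0519, 0.2468, 0.0649],
 [0.039, 0.0649, 0.2013]].

Step 3 — form the quadratic (x - mu)^T · Sigma^{-1} · (x - mu):
  Sigma^{-1} · (x - mu) = (0.4545, 0.0909, 0.1818).
  (x - mu)^T · [Sigma^{-1} · (x - mu)] = (3)·(0.4545) + (1)·(0.0909) + (0)·(0.1818) = 1.4545.

Step 4 — take square root: d = √(1.4545) ≈ 1.206.

d(x, mu) = √(1.4545) ≈ 1.206


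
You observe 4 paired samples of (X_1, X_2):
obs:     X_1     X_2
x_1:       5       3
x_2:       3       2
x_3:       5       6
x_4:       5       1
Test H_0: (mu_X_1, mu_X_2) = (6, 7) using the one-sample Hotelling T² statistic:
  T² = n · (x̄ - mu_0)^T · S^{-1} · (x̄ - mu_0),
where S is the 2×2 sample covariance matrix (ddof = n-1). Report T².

Step 1 — sample mean vector:
  mean(X_1) = (5 + 3 + 5 + 5) / 4 = 18/4 = 4.5
  mean(X_2) = (3 + 2 + 6 + 1) / 4 = 12/4 = 3
  x̄ = (4.5, 3),  deviation x̄ - mu_0 = (4.5, 3) - (6, 7) = (-1.5, -4).

Step 2 — sample covariance matrix, S[i,j] = (1/(n-1)) · Σ_k (x_{k,i} - mean_i) · (x_{k,j} - mean_j), divisor n-1 = 3:
  S[X_1,X_1] = ((0.5)·(0.5) + (-1.5)·(-1.5) + (0.5)·(0.5) + (0.5)·(0.5)) / 3 = 3/3 = 1
  S[X_1,X_2] = ((0.5)·(0) + (-1.5)·(-1) + (0.5)·(3) + (0.5)·(-2)) / 3 = 2/3 = 0.6667
  S[X_2,X_2] = ((0)·(0) + (-1)·(-1) + (3)·(3) + (-2)·(-2)) / 3 = 14/3 = 4.6667
  S = [[1, 0.6667],
 [0.6667, 4.6667]].

Step 3 — invert S. det(S) = 1·4.6667 - (0.6667)² = 4.2222.
  S^{-1} = (1/det) · [[d, -b], [-b, a]] = [[1.1053, -0.1579],
 [-0.1579, 0.2368]].

Step 4 — quadratic form (x̄ - mu_0)^T · S^{-1} · (x̄ - mu_0):
  S^{-1} · (x̄ - mu_0) = (-1.0263, -0.7105),
  (x̄ - mu_0)^T · [...] = (-1.5)·(-1.0263) + (-4)·(-0.7105) = 4.3816.

Step 5 — scale by n: T² = 4 · 4.3816 = 17.5263.

T² ≈ 17.5263


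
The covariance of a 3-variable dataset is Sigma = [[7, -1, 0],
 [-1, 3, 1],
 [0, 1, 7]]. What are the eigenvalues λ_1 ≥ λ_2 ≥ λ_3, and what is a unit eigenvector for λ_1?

Step 1 — characteristic polynomial p(λ) = det(λI - Sigma) = λ³ - tr·λ² + c_1·λ - det, where tr = trace, c_1 = sum of the principal 2×2 minors, det = det(Sigma):
  tr = 7 + 3 + 7 = 17,
  c_1 = (7·3 - (-1)²) + (7·7 - (0)²) + (3·7 - (1)²) = 20 + 49 + 20 = 89,
  det = 7·(3·7 - (1)²) - (-1)·((-1)·7 - (1)·(0)) + (0)·((-1)·(1) - 3·(0)) = 7·(20) - (-1)·(-7) + (0)·(-1) = 133.
  So p(λ) = λ³ - 17λ² + 89λ - 133.
Step 2 — look for an integer root (rational root theorem: any rational root is an integer divisor of 133). Testing λ = 7:
  p(7) = 343 - 833 + 623 - 133 = 0  ✓
  Dividing out (λ - 7): p(λ) = (λ - 7)(λ² - 10λ + 19).
Step 3 — remaining eigenvalues from the quadratic λ² - 10λ + 19 = 0:
  Δ = 10² - 4·19 = 100 - 76 = 24,  λ = (10 ± √24)/2 = (10 ± 4.899)/2 ≈ 7.4495 or 2.5505.
  Sorted: λ_1 = 7.4495,  λ_2 = 7,  λ_3 = 2.5505  (check: sum = 17 = tr ✓).

Step 4 — unit eigenvector for λ_1 ≈ 7.4495: v spans the null space of (Sigma - λ_1 I), whose rows are
  r_1 = (-0.4495, -1, 0),  r_2 = (-1, -4.4495, 1),  r_3 = (0, 1, -0.4495).
  v is orthogonal to every row, so take v ∝ r_1 × r_2 = ((-1)·(1) - (0)·(-4.4495), (0)·(-1) - (-0.4495)·(1), (-0.4495)·(-4.4495) - (-1)·(-1)) ≈ (-1, 0.4495, 1).
  Rescale (multiply by -1 so the first nonzero entry is positive): u = (1, -0.4495, -1).
  ||u|| = √((1)² + (-0.4495)² + (-1)²) = √(2.202) ≈ 1.4839,  v_1 = u/||u|| ≈ (0.6739, -0.3029, -0.6739) (||v_1|| = 1).

λ_1 = 7.4495,  λ_2 = 7,  λ_3 = 2.5505;  v_1 ≈ (0.6739, -0.3029, -0.6739)


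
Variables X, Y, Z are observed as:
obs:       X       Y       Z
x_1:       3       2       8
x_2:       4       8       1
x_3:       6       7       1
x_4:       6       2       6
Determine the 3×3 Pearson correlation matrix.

Step 1 — column means:
  mean(X) = (3 + 4 + 6 + 6) / 4 = 19/4 = 4.75
  mean(Y) = (2 + 8 + 7 + 2) / 4 = 19/4 = 4.75
  mean(Z) = (8 + 1 + 1 + 6) / 4 = 16/4 = 4

Step 2 — sample variances and covariances s[i,j] = (1/(n-1)) · Σ_k (x_{k,i} - mean_i) · (x_{k,j} - mean_j), with n-1 = 3:
  s[X,X] = ((-1.75)·(-1.75) + (-0.75)·(-0.75) + (1.25)·(1.25) + (1.25)·(1.25)) / 3 = 6.75/3 = 2.25
  s[X,Y] = ((-1.75)·(-2.75) + (-0.75)·(3.25) + (1.25)·(2.25) + (1.25)·(-2.75)) / 3 = 1.75/3 = 0.5833
  s[X,Z] = ((-1.75)·(4) + (-0.75)·(-3) + (1.25)·(-3) + (1.25)·(2)) / 3 = -6/3 = -2
  s[Y,Y] = ((-2.75)·(-2.75) + (3.25)·(3.25) + (2.25)·(2.25) + (-2.75)·(-2.75)) / 3 = 30.75/3 = 10.25
  s[Y,Z] = ((-2.75)·(4) + (3.25)·(-3) + (2.25)·(-3) + (-2.75)·(2)) / 3 = -33/3 = -11
  s[Z,Z] = ((4)·(4) + (-3)·(-3) + (-3)·(-3) + (2)·(2)) / 3 = 38/3 = 12.6667
  Sample standard deviations s_i = √(s[i,i]):
  s(X) = √(2.25) = 1.5
  s(Y) = √(10.25) = 3.2016
  s(Z) = √(12.6667) = 3.559

Step 3 — r_{ij} = s_{ij} / (s_i · s_j):
  r[X,X] = 1 (diagonal).
  r[X,Y] = 0.5833 / (1.5 · 3.2016) = 0.5833 / 4.8023 = 0.1215
  r[X,Z] = -2 / (1.5 · 3.559) = -2 / 5.3385 = -0.3746
  r[Y,Y] = 1 (diagonal).
  r[Y,Z] = -11 / (3.2016 · 3.559) = -11 / 11.3944 = -0.9654
  r[Z,Z] = 1 (diagonal).

R is symmetric with unit diagonal. Assembling:

R = [[1, 0.1215, -0.3746],
 [0.1215, 1, -0.9654],
 [-0.3746, -0.9654, 1]]


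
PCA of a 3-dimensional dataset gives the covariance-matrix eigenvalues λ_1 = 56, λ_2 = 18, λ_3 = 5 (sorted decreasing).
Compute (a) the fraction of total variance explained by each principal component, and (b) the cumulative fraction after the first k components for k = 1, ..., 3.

Step 1 — total variance = trace(Sigma) = Σ λ_i = 56 + 18 + 5 = 79.

Step 2 — fraction explained by component i = λ_i / Σ λ:
  PC1: 56/79 = 0.7089
  PC2: 18/79 = 0.2278
  PC3: 5/79 = 0.0633

Step 3 — cumulative fraction after k components = (λ_1 + ... + λ_k) / Σ λ:
  k = 1: 56/79 = 0.7089
  k = 2: (56 + 18)/79 = 74/79 = 0.9367
  k = 3: (56 + 18 + 5)/79 = 79/79 = 1

Summary (fraction, with percent):

explained: PC1 0.7089 (70.89%), PC2 0.2278 (22.78%), PC3 0.0633 (6.33%);  cumulative: 0.7089, 0.9367, 1


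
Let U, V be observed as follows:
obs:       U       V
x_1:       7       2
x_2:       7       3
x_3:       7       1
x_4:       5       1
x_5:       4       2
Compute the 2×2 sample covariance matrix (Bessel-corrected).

Step 1 — column means:
  mean(U) = (7 + 7 + 7 + 5 + 4) / 5 = 30/5 = 6
  mean(V) = (2 + 3 + 1 + 1 + 2) / 5 = 9/5 = 1.8

Step 2 — sample covariance S[i,j] = (1/(n-1)) · Σ_k (x_{k,i} - mean_i) · (x_{k,j} - mean_j), with n-1 = 4.
  S[U,U] = ((1)·(1) + (1)·(1) + (1)·(1) + (-1)·(-1) + (-2)·(-2)) / 4 = 8/4 = 2
  S[U,V] = ((1)·(0.2) + (1)·(1.2) + (1)·(-0.8) + (-1)·(-0.8) + (-2)·(0.2)) / 4 = 1/4 = 0.25
  S[V,V] = ((0.2)·(0.2) + (1.2)·(1.2) + (-0.8)·(-0.8) + (-0.8)·(-0.8) + (0.2)·(0.2)) / 4 = 2.8/4 = 0.7

S is symmetric (S[j,i] = S[i,j]). Assembling:

S = [[2, 0.25],
 [0.25, 0.7]]


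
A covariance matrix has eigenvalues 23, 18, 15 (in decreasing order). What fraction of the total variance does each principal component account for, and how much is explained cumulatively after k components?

Step 1 — total variance = trace(Sigma) = Σ λ_i = 23 + 18 + 15 = 56.

Step 2 — fraction explained by component i = λ_i / Σ λ:
  PC1: 23/56 = 0.4107
  PC2: 18/56 = 0.3214
  PC3: 15/56 = 0.2679

Step 3 — cumulative fraction after k components = (λ_1 + ... + λ_k) / Σ λ:
  k = 1: 23/56 = 0.4107
  k = 2: (23 + 18)/56 = 41/56 = 0.7321
  k = 3: (23 + 18 + 15)/56 = 56/56 = 1

Summary (fraction, with percent):

explained: PC1 0.4107 (41.07%), PC2 0.3214 (32.14%), PC3 0.2679 (26.79%);  cumulative: 0.4107, 0.7321, 1


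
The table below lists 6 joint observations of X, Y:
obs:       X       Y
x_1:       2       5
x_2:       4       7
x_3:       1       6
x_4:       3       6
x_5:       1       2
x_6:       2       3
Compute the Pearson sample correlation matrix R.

Step 1 — column means:
  mean(X) = (2 + 4 + 1 + 3 + 1 + 2) / 6 = 13/6 = 2.1667
  mean(Y) = (5 + 7 + 6 + 6 + 2 + 3) / 6 = 29/6 = 4.8333

Step 2 — sample variances and covariances s[i,j] = (1/(n-1)) · Σ_k (x_{k,i} - mean_i) · (x_{k,j} - mean_j), with n-1 = 5:
  s[X,X] = ((-0.1667)·(-0.1667) + (1.8333)·(1.8333) + (-1.1667)·(-1.1667) + (0.8333)·(0.8333) + (-1.1667)·(-1.1667) + (-0.1667)·(-0.1667)) / 5 = 6.8333/5 = 1.3667
  s[X,Y] = ((-0.1667)·(0.1667) + (1.8333)·(2.1667) + (-1.1667)·(1.1667) + (0.8333)·(1.1667) + (-1.1667)·(-2.8333) + (-0.1667)·(-1.8333)) / 5 = 7.1667/5 = 1.4333
  s[Y,Y] = ((0.1667)·(0.1667) + (2.1667)·(2.1667) + (1.1667)·(1.1667) + (1.1667)·(1.1667) + (-2.8333)·(-2.8333) + (-1.8333)·(-1.8333)) / 5 = 18.8333/5 = 3.7667
  Sample standard deviations s_i = √(s[i,i]):
  s(X) = √(1.3667) = 1.169
  s(Y) = √(3.7667) = 1.9408

Step 3 — r_{ij} = s_{ij} / (s_i · s_j):
  r[X,X] = 1 (diagonal).
  r[X,Y] = 1.4333 / (1.169 · 1.9408) = 1.4333 / 2.2689 = 0.6317
  r[Y,Y] = 1 (diagonal).

R is symmetric with unit diagonal. Assembling:

R = [[1, 0.6317],
 [0.6317, 1]]


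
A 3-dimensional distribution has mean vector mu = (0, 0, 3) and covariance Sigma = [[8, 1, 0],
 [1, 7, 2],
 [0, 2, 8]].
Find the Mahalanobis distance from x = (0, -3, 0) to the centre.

Step 1 — centre the observation: (x - mu) = (0, -3, -3).

Step 2 — invert Sigma (cofactor / det for 3×3, or solve directly):
  Sigma^{-1} = [[0.1275, -0.0196, 0.0049],
 [-0.0196, 0.1569, -0.0392],
 [0.0049, -0.0392, 0.1348]].

Step 3 — form the quadratic (x - mu)^T · Sigma^{-1} · (x - mu):
  Sigma^{-1} · (x - mu) = (0.0441, -0.3529, -0.2868).
  (x - mu)^T · [Sigma^{-1} · (x - mu)] = (0)·(0.0441) + (-3)·(-0.3529) + (-3)·(-0.2868) = 1.9191.

Step 4 — take square root: d = √(1.9191) ≈ 1.3853.

d(x, mu) = √(1.9191) ≈ 1.3853


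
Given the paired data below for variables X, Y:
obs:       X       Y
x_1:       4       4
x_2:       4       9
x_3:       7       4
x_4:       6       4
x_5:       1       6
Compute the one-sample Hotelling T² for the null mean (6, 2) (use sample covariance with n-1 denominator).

Step 1 — sample mean vector:
  mean(X) = (4 + 4 + 7 + 6 + 1) / 5 = 22/5 = 4.4
  mean(Y) = (4 + 9 + 4 + 4 + 6) / 5 = 27/5 = 5.4
  x̄ = (4.4, 5.4),  deviation x̄ - mu_0 = (4.4, 5.4) - (6, 2) = (-1.6, 3.4).

Step 2 — sample covariance matrix, S[i,j] = (1/(n-1)) · Σ_k (x_{k,i} - mean_i) · (x_{k,j} - mean_j), divisor n-1 = 4:
  S[X,X] = ((-0.4)·(-0.4) + (-0.4)·(-0.4) + (2.6)·(2.6) + (1.6)·(1.6) + (-3.4)·(-3.4)) / 4 = 21.2/4 = 5.3
  S[X,Y] = ((-0.4)·(-1.4) + (-0.4)·(3.6) + (2.6)·(-1.4) + (1.6)·(-1.4) + (-3.4)·(0.6)) / 4 = -8.8/4 = -2.2
  S[Y,Y] = ((-1.4)·(-1.4) + (3.6)·(3.6) + (-1.4)·(-1.4) + (-1.4)·(-1.4) + (0.6)·(0.6)) / 4 = 19.2/4 = 4.8
  S = [[5.3, -2.2],
 [-2.2, 4.8]].

Step 3 — invert S. det(S) = 5.3·4.8 - (-2.2)² = 20.6.
  S^{-1} = (1/det) · [[d, -b], [-b, a]] = [[0.233, 0.1068],
 [0.1068, 0.2573]].

Step 4 — quadratic form (x̄ - mu_0)^T · S^{-1} · (x̄ - mu_0):
  S^{-1} · (x̄ - mu_0) = (-0.0097, 0.7039),
  (x̄ - mu_0)^T · [...] = (-1.6)·(-0.0097) + (3.4)·(0.7039) = 2.4087.

Step 5 — scale by n: T² = 5 · 2.4087 = 12.0437.

T² ≈ 12.0437


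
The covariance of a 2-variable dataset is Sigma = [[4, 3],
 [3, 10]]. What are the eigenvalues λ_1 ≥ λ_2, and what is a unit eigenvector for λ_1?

Step 1 — characteristic polynomial of 2×2 Sigma:
  det(Sigma - λI) = λ² - trace · λ + det = 0.
  trace = 4 + 10 = 14, det = 4·10 - (3)² = 31.
Step 2 — discriminant:
  Δ = trace² - 4·det = 196 - 124 = 72.
Step 3 — eigenvalues:
  λ = (trace ± √Δ)/2 = (14 ± 8.4853)/2,
  λ_1 = 11.2426,  λ_2 = 2.7574.

Step 4 — unit eigenvector for λ_1: solve (Sigma - λ_1 I)v = 0. First row:
  (4 - 11.2426)·v_x + (3)·v_y = 0, i.e. (-7.2426)·v_x + (3)·v_y = 0,
  so v ∝ (b, λ_1 - a) = (3, 7.2426) = u.
  ||u|| = √((3)² + (7.2426)²) = √(61.4558) ≈ 7.8394,
  v_1 = u/||u|| ≈ (0.3827, 0.9239) (||v_1|| = 1).

λ_1 = 11.2426,  λ_2 = 2.7574;  v_1 ≈ (0.3827, 0.9239)


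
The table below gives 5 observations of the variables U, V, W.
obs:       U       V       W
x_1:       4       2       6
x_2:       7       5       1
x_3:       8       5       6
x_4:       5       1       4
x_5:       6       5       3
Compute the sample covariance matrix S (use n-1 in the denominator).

Step 1 — column means:
  mean(U) = (4 + 7 + 8 + 5 + 6) / 5 = 30/5 = 6
  mean(V) = (2 + 5 + 5 + 1 + 5) / 5 = 18/5 = 3.6
  mean(W) = (6 + 1 + 6 + 4 + 3) / 5 = 20/5 = 4

Step 2 — sample covariance S[i,j] = (1/(n-1)) · Σ_k (x_{k,i} - mean_i) · (x_{k,j} - mean_j), with n-1 = 4.
  S[U,U] = ((-2)·(-2) + (1)·(1) + (2)·(2) + (-1)·(-1) + (0)·(0)) / 4 = 10/4 = 2.5
  S[U,V] = ((-2)·(-1.6) + (1)·(1.4) + (2)·(1.4) + (-1)·(-2.6) + (0)·(1.4)) / 4 = 10/4 = 2.5
  S[U,W] = ((-2)·(2) + (1)·(-3) + (2)·(2) + (-1)·(0) + (0)·(-1)) / 4 = -3/4 = -0.75
  S[V,V] = ((-1.6)·(-1.6) + (1.4)·(1.4) + (1.4)·(1.4) + (-2.6)·(-2.6) + (1.4)·(1.4)) / 4 = 15.2/4 = 3.8
  S[V,W] = ((-1.6)·(2) + (1.4)·(-3) + (1.4)·(2) + (-2.6)·(0) + (1.4)·(-1)) / 4 = -6/4 = -1.5
  S[W,W] = ((2)·(2) + (-3)·(-3) + (2)·(2) + (0)·(0) + (-1)·(-1)) / 4 = 18/4 = 4.5

S is symmetric (S[j,i] = S[i,j]). Assembling:

S = [[2.5, 2.5, -0.75],
 [2.5, 3.8, -1.5],
 [-0.75, -1.5, 4.5]]


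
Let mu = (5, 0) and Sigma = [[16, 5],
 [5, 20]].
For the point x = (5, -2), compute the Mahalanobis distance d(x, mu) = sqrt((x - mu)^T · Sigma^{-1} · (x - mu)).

Step 1 — centre the observation: (x - mu) = (0, -2).

Step 2 — invert Sigma. det(Sigma) = 16·20 - (5)² = 295.
  Sigma^{-1} = (1/det) · [[d, -b], [-b, a]] = [[0.0678, -0.0169],
 [-0.0169, 0.0542]].

Step 3 — form the quadratic (x - mu)^T · Sigma^{-1} · (x - mu):
  Sigma^{-1} · (x - mu) = (0.0339, -0.1085).
  (x - mu)^T · [Sigma^{-1} · (x - mu)] = (0)·(0.0339) + (-2)·(-0.1085) = 0.2169.

Step 4 — take square root: d = √(0.2169) ≈ 0.4658.

d(x, mu) = √(0.2169) ≈ 0.4658


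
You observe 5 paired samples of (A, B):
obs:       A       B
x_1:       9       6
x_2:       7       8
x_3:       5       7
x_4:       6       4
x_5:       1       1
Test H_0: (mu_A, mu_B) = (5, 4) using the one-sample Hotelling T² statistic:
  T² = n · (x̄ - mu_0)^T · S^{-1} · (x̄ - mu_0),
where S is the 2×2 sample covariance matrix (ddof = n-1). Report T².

Step 1 — sample mean vector:
  mean(A) = (9 + 7 + 5 + 6 + 1) / 5 = 28/5 = 5.6
  mean(B) = (6 + 8 + 7 + 4 + 1) / 5 = 26/5 = 5.2
  x̄ = (5.6, 5.2),  deviation x̄ - mu_0 = (5.6, 5.2) - (5, 4) = (0.6, 1.2).

Step 2 — sample covariance matrix, S[i,j] = (1/(n-1)) · Σ_k (x_{k,i} - mean_i) · (x_{k,j} - mean_j), divisor n-1 = 4:
  S[A,A] = ((3.4)·(3.4) + (1.4)·(1.4) + (-0.6)·(-0.6) + (0.4)·(0.4) + (-4.6)·(-4.6)) / 4 = 35.2/4 = 8.8
  S[A,B] = ((3.4)·(0.8) + (1.4)·(2.8) + (-0.6)·(1.8) + (0.4)·(-1.2) + (-4.6)·(-4.2)) / 4 = 24.4/4 = 6.1
  S[B,B] = ((0.8)·(0.8) + (2.8)·(2.8) + (1.8)·(1.8) + (-1.2)·(-1.2) + (-4.2)·(-4.2)) / 4 = 30.8/4 = 7.7
  S = [[8.8, 6.1],
 [6.1, 7.7]].

Step 3 — invert S. det(S) = 8.8·7.7 - (6.1)² = 30.55.
  S^{-1} = (1/det) · [[d, -b], [-b, a]] = [[0.252, -0.1997],
 [-0.1997, 0.2881]].

Step 4 — quadratic form (x̄ - mu_0)^T · S^{-1} · (x̄ - mu_0):
  S^{-1} · (x̄ - mu_0) = (-0.0884, 0.2259),
  (x̄ - mu_0)^T · [...] = (0.6)·(-0.0884) + (1.2)·(0.2259) = 0.218.

Step 5 — scale by n: T² = 5 · 0.218 = 1.09.

T² ≈ 1.09


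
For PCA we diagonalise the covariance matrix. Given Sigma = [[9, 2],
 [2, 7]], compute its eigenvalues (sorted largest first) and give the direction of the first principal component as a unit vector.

Step 1 — characteristic polynomial of 2×2 Sigma:
  det(Sigma - λI) = λ² - trace · λ + det = 0.
  trace = 9 + 7 = 16, det = 9·7 - (2)² = 59.
Step 2 — discriminant:
  Δ = trace² - 4·det = 256 - 236 = 20.
Step 3 — eigenvalues:
  λ = (trace ± √Δ)/2 = (16 ± 4.4721)/2,
  λ_1 = 10.2361,  λ_2 = 5.7639.

Step 4 — unit eigenvector for λ_1: solve (Sigma - λ_1 I)v = 0. First row:
  (9 - 10.2361)·v_x + (2)·v_y = 0, i.e. (-1.2361)·v_x + (2)·v_y = 0,
  so v ∝ (b, λ_1 - a) = (2, 1.2361) = u.
  ||u|| = √((2)² + (1.2361)²) = √(5.5279) ≈ 2.3511,
  v_1 = u/||u|| ≈ (0.8507, 0.5257) (||v_1|| = 1).

λ_1 = 10.2361,  λ_2 = 5.7639;  v_1 ≈ (0.8507, 0.5257)


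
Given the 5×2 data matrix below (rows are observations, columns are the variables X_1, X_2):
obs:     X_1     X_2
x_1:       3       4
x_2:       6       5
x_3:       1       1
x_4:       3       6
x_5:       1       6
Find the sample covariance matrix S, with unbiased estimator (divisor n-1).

Step 1 — column means:
  mean(X_1) = (3 + 6 + 1 + 3 + 1) / 5 = 14/5 = 2.8
  mean(X_2) = (4 + 5 + 1 + 6 + 6) / 5 = 22/5 = 4.4

Step 2 — sample covariance S[i,j] = (1/(n-1)) · Σ_k (x_{k,i} - mean_i) · (x_{k,j} - mean_j), with n-1 = 4.
  S[X_1,X_1] = ((0.2)·(0.2) + (3.2)·(3.2) + (-1.8)·(-1.8) + (0.2)·(0.2) + (-1.8)·(-1.8)) / 4 = 16.8/4 = 4.2
  S[X_1,X_2] = ((0.2)·(-0.4) + (3.2)·(0.6) + (-1.8)·(-3.4) + (0.2)·(1.6) + (-1.8)·(1.6)) / 4 = 5.4/4 = 1.35
  S[X_2,X_2] = ((-0.4)·(-0.4) + (0.6)·(0.6) + (-3.4)·(-3.4) + (1.6)·(1.6) + (1.6)·(1.6)) / 4 = 17.2/4 = 4.3

S is symmetric (S[j,i] = S[i,j]). Assembling:

S = [[4.2, 1.35],
 [1.35, 4.3]]


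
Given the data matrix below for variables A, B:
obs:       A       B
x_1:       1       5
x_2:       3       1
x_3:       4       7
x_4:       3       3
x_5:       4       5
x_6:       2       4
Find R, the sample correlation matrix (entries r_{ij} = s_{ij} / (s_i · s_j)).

Step 1 — column means:
  mean(A) = (1 + 3 + 4 + 3 + 4 + 2) / 6 = 17/6 = 2.8333
  mean(B) = (5 + 1 + 7 + 3 + 5 + 4) / 6 = 25/6 = 4.1667

Step 2 — sample variances and covariances s[i,j] = (1/(n-1)) · Σ_k (x_{k,i} - mean_i) · (x_{k,j} - mean_j), with n-1 = 5:
  s[A,A] = ((-1.8333)·(-1.8333) + (0.1667)·(0.1667) + (1.1667)·(1.1667) + (0.1667)·(0.1667) + (1.1667)·(1.1667) + (-0.8333)·(-0.8333)) / 5 = 6.8333/5 = 1.3667
  s[A,B] = ((-1.8333)·(0.8333) + (0.1667)·(-3.1667) + (1.1667)·(2.8333) + (0.1667)·(-1.1667) + (1.1667)·(0.8333) + (-0.8333)·(-0.1667)) / 5 = 2.1667/5 = 0.4333
  s[B,B] = ((0.8333)·(0.8333) + (-3.1667)·(-3.1667) + (2.8333)·(2.8333) + (-1.1667)·(-1.1667) + (0.8333)·(0.8333) + (-0.1667)·(-0.1667)) / 5 = 20.8333/5 = 4.1667
  Sample standard deviations s_i = √(s[i,i]):
  s(A) = √(1.3667) = 1.169
  s(B) = √(4.1667) = 2.0412

Step 3 — r_{ij} = s_{ij} / (s_i · s_j):
  r[A,A] = 1 (diagonal).
  r[A,B] = 0.4333 / (1.169 · 2.0412) = 0.4333 / 2.3863 = 0.1816
  r[B,B] = 1 (diagonal).

R is symmetric with unit diagonal. Assembling:

R = [[1, 0.1816],
 [0.1816, 1]]


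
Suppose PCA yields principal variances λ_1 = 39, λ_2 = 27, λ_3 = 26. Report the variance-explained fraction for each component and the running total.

Step 1 — total variance = trace(Sigma) = Σ λ_i = 39 + 27 + 26 = 92.

Step 2 — fraction explained by component i = λ_i / Σ λ:
  PC1: 39/92 = 0.4239
  PC2: 27/92 = 0.2935
  PC3: 26/92 = 0.2826

Step 3 — cumulative fraction after k components = (λ_1 + ... + λ_k) / Σ λ:
  k = 1: 39/92 = 0.4239
  k = 2: (39 + 27)/92 = 66/92 = 0.7174
  k = 3: (39 + 27 + 26)/92 = 92/92 = 1

Summary (fraction, with percent):

explained: PC1 0.4239 (42.39%), PC2 0.2935 (29.35%), PC3 0.2826 (28.26%);  cumulative: 0.4239, 0.7174, 1


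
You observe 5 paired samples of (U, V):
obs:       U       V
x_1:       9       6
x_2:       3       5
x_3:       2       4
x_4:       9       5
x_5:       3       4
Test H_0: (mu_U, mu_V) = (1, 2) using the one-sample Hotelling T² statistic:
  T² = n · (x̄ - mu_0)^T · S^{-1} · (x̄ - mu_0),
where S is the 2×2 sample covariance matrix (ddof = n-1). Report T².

Step 1 — sample mean vector:
  mean(U) = (9 + 3 + 2 + 9 + 3) / 5 = 26/5 = 5.2
  mean(V) = (6 + 5 + 4 + 5 + 4) / 5 = 24/5 = 4.8
  x̄ = (5.2, 4.8),  deviation x̄ - mu_0 = (5.2, 4.8) - (1, 2) = (4.2, 2.8).

Step 2 — sample covariance matrix, S[i,j] = (1/(n-1)) · Σ_k (x_{k,i} - mean_i) · (x_{k,j} - mean_j), divisor n-1 = 4:
  S[U,U] = ((3.8)·(3.8) + (-2.2)·(-2.2) + (-3.2)·(-3.2) + (3.8)·(3.8) + (-2.2)·(-2.2)) / 4 = 48.8/4 = 12.2
  S[U,V] = ((3.8)·(1.2) + (-2.2)·(0.2) + (-3.2)·(-0.8) + (3.8)·(0.2) + (-2.2)·(-0.8)) / 4 = 9.2/4 = 2.3
  S[V,V] = ((1.2)·(1.2) + (0.2)·(0.2) + (-0.8)·(-0.8) + (0.2)·(0.2) + (-0.8)·(-0.8)) / 4 = 2.8/4 = 0.7
  S = [[12.2, 2.3],
 [2.3, 0.7]].

Step 3 — invert S. det(S) = 12.2·0.7 - (2.3)² = 3.25.
  S^{-1} = (1/det) · [[d, -b], [-b, a]] = [[0.2154, -0.7077],
 [-0.7077, 3.7538]].

Step 4 — quadratic form (x̄ - mu_0)^T · S^{-1} · (x̄ - mu_0):
  S^{-1} · (x̄ - mu_0) = (-1.0769, 7.5385),
  (x̄ - mu_0)^T · [...] = (4.2)·(-1.0769) + (2.8)·(7.5385) = 16.5846.

Step 5 — scale by n: T² = 5 · 16.5846 = 82.9231.

T² ≈ 82.9231
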